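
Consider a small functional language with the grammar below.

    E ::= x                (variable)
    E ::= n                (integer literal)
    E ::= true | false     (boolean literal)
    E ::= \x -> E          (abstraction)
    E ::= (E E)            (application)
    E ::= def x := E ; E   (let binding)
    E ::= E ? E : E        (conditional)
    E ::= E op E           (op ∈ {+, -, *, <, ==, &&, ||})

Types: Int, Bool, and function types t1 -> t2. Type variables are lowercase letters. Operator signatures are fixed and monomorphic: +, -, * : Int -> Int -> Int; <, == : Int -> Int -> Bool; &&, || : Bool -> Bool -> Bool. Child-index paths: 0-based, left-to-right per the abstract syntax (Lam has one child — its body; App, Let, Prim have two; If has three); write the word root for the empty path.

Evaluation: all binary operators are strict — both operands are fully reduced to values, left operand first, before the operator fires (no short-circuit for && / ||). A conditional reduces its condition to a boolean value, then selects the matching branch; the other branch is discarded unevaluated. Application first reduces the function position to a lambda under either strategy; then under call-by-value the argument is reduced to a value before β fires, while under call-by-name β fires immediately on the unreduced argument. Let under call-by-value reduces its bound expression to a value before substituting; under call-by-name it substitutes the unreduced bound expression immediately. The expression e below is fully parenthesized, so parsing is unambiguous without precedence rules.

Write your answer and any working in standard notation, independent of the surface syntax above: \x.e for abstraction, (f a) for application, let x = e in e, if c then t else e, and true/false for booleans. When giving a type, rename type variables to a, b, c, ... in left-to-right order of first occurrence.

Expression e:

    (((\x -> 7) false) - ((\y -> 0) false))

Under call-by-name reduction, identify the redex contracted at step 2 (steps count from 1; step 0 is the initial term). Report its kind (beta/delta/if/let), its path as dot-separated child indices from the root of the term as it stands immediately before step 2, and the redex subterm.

Answer: beta at 1 : ((\y.0) false)

Derivation:
step 0: (((\x.7) false) - ((\y.0) false))
step 1: [beta@0] (7 - ((\y.0) false))
step 2: [beta@1] (7 - 0)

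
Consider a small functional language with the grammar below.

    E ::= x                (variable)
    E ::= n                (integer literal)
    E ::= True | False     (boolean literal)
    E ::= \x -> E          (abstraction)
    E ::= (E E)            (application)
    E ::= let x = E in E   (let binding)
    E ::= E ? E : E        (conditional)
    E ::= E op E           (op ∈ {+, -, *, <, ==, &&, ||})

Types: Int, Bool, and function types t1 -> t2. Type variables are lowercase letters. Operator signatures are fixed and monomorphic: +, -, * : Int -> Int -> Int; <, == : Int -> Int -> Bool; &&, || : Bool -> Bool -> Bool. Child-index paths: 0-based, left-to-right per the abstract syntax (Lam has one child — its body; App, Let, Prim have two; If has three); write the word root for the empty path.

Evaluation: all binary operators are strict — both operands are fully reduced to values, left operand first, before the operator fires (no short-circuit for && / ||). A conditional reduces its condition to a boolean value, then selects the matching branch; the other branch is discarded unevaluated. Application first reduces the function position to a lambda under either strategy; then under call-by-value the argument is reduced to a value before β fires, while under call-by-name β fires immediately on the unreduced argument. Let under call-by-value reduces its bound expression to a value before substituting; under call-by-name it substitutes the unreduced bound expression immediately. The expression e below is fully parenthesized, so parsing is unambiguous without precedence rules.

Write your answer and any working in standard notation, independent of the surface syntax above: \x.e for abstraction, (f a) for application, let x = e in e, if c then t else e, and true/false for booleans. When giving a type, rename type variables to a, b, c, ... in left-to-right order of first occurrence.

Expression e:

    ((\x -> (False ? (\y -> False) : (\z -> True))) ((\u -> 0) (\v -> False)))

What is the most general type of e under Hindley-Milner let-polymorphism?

Working:
  unify Bool ~ Bool
\y._ : b -> Bool
\z._ : c -> Bool
  unify b -> Bool ~ c -> Bool
  unify b ~ c
  unify Bool ~ Bool
\x._ : a -> c -> Bool
\u._ : d -> Int
\v._ : e -> Bool
  unify d -> Int ~ (e -> Bool) -> f
  unify d ~ e -> Bool
  unify Int ~ f
_ _ : Int
  unify a -> c -> Bool ~ Int -> g
  unify a ~ Int
  unify c -> Bool ~ g
_ _ : c -> Bool

Answer: a -> Bool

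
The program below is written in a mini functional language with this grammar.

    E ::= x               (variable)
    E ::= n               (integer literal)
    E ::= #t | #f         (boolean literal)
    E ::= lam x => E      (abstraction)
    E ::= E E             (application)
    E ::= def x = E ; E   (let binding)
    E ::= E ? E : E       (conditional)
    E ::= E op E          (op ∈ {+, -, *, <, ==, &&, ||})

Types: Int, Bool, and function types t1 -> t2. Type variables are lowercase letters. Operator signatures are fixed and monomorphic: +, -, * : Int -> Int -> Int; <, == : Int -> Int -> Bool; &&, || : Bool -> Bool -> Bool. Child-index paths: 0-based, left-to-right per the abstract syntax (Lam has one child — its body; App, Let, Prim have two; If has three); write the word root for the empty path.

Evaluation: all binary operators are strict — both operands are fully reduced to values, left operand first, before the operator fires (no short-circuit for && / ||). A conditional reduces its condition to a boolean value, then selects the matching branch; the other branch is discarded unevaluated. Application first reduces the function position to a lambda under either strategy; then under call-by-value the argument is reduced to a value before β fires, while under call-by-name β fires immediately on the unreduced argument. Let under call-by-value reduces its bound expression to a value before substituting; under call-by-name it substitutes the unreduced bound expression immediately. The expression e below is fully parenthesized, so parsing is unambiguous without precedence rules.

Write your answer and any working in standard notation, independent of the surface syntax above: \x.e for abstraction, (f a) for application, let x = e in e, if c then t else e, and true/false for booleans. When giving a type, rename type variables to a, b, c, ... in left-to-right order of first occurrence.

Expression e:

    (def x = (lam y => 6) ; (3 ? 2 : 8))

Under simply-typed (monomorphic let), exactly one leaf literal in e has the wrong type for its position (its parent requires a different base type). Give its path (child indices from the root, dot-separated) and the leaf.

Trace:
\y._ : a -> Int
let x : a -> Int
  unify Int ~ Bool
  FAIL: mismatch Int ~ Bool

Answer: 1.0 : 3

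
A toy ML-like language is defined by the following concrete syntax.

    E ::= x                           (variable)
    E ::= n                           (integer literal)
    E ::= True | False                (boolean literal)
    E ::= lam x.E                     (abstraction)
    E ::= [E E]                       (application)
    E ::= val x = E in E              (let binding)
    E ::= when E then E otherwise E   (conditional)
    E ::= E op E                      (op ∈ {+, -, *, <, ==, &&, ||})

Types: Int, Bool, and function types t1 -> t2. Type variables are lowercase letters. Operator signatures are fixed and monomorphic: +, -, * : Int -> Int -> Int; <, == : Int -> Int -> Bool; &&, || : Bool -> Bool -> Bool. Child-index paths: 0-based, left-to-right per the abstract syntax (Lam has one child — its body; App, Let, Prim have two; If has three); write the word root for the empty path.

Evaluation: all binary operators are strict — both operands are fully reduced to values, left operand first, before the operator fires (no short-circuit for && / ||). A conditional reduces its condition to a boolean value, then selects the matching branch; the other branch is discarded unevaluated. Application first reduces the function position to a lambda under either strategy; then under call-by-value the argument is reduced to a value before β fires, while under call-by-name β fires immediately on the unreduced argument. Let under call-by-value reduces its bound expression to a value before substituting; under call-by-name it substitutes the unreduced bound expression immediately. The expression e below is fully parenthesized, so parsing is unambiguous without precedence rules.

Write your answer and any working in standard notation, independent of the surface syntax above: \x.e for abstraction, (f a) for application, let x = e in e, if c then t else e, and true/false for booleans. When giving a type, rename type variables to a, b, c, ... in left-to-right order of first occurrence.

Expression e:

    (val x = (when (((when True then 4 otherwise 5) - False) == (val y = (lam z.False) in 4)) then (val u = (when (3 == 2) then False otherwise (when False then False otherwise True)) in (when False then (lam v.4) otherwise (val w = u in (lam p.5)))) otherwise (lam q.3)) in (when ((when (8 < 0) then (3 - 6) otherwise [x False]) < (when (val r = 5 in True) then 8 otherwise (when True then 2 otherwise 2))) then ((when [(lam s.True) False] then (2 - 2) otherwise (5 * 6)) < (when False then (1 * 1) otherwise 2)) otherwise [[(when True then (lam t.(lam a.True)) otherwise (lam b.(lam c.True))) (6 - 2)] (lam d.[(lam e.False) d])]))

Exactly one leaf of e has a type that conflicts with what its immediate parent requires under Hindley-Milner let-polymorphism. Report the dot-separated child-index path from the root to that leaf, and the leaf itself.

Answer: 0.0.0.1 : false

Working:
  unify Bool ~ Bool
  unify Int ~ Int
  unify Int ~ Int
  unify Bool ~ Int
  FAIL: mismatch Bool ~ Int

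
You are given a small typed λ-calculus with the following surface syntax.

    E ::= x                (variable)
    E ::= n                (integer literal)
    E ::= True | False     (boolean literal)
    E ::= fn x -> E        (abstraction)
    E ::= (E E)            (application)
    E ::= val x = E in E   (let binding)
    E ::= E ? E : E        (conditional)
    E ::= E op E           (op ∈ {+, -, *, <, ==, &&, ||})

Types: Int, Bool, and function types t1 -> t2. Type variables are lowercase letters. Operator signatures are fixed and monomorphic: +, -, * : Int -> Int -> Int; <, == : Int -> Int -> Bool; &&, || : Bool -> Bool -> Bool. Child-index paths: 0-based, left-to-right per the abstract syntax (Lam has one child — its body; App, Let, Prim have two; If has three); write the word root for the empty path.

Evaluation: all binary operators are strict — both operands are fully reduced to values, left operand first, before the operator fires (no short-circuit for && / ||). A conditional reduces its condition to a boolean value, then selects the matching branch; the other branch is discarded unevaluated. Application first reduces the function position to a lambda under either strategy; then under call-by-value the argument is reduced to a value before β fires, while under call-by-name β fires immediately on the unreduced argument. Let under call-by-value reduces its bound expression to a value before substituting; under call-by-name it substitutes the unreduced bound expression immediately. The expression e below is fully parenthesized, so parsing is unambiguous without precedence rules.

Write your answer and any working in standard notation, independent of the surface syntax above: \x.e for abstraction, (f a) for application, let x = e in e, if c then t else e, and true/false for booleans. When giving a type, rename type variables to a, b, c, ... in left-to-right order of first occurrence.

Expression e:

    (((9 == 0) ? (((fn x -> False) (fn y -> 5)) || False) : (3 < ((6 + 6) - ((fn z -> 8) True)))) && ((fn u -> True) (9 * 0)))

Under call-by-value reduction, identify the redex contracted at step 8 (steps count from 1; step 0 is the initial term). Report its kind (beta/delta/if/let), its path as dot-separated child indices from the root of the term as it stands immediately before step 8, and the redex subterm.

Working:
step 0: ((if (9 == 0) then (((\x.false) (\y.5)) || false) else (3 < ((6 + 6) - ((\z.8) true)))) && ((\u.true) (9 * 0)))
step 1: [delta@0.0] ((if false then (((\x.false) (\y.5)) || false) else (3 < ((6 + 6) - ((\z.8) true)))) && ((\u.true) (9 * 0)))
step 2: [if@0] ((3 < ((6 + 6) - ((\z.8) true))) && ((\u.true) (9 * 0)))
step 3: [delta@0.1.0] ((3 < (12 - ((\z.8) true))) && ((\u.true) (9 * 0)))
step 4: [beta@0.1.1] ((3 < (12 - 8)) && ((\u.true) (9 * 0)))
step 5: [delta@0.1] ((3 < 4) && ((\u.true) (9 * 0)))
step 6: [delta@0] (true && ((\u.true) (9 * 0)))
step 7: [delta@1.1] (true && ((\u.true) 0))
step 8: [beta@1] (true && true)

Answer: beta at 1 : ((\u.true) 0)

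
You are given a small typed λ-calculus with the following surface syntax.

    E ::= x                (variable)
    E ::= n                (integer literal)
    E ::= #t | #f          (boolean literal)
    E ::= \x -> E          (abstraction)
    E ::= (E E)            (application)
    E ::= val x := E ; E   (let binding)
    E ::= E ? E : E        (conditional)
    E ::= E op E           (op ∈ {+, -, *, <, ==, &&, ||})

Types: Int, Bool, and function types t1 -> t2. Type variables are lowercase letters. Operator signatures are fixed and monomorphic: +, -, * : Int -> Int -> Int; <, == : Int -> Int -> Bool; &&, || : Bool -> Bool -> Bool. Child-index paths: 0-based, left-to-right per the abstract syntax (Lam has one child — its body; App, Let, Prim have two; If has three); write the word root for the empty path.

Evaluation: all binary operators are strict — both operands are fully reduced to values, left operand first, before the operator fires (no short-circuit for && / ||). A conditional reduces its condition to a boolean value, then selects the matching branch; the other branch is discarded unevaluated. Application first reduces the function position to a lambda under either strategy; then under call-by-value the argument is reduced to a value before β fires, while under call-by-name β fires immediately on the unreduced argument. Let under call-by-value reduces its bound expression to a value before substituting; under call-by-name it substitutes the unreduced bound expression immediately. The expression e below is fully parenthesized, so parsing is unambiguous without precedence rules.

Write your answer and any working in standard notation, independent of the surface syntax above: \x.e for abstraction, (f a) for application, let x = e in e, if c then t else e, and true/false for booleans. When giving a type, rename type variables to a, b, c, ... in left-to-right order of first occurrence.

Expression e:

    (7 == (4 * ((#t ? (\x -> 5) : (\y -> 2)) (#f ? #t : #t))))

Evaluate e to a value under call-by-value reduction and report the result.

Answer: false

Derivation:
step 0: (7 == (4 * ((if true then (\x.5) else (\y.2)) (if false then true else true))))
step 1: [if@1.1.0] (7 == (4 * ((\x.5) (if false then true else true))))
step 2: [if@1.1.1] (7 == (4 * ((\x.5) true)))
step 3: [beta@1.1] (7 == (4 * 5))
step 4: [delta@1] (7 == 20)
step 5: [delta@root] false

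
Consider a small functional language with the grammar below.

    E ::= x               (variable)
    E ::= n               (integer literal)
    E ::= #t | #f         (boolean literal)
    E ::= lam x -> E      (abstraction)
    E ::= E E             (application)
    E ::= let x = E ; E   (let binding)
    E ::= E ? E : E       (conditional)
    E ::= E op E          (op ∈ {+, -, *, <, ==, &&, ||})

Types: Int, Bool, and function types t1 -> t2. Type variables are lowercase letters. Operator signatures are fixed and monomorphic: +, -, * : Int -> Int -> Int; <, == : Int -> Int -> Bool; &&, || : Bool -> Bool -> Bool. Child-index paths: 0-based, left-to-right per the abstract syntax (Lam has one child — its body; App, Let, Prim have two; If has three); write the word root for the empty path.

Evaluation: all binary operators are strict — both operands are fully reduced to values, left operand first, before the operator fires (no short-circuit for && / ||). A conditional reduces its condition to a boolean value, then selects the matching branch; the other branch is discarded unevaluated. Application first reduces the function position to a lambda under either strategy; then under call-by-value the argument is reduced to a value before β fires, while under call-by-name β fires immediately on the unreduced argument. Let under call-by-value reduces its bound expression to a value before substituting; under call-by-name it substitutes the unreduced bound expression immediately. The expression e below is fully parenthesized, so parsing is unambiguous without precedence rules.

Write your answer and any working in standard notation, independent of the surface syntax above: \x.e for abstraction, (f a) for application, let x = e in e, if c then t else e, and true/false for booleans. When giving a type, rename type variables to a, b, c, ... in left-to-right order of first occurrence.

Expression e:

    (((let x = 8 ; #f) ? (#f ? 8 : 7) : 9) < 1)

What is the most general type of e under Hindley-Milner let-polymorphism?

Answer: Bool

Derivation:
let x : Int
  unify Bool ~ Bool
  unify Bool ~ Bool
  unify Int ~ Int
  unify Int ~ Int
  unify Int ~ Int
  unify Int ~ Int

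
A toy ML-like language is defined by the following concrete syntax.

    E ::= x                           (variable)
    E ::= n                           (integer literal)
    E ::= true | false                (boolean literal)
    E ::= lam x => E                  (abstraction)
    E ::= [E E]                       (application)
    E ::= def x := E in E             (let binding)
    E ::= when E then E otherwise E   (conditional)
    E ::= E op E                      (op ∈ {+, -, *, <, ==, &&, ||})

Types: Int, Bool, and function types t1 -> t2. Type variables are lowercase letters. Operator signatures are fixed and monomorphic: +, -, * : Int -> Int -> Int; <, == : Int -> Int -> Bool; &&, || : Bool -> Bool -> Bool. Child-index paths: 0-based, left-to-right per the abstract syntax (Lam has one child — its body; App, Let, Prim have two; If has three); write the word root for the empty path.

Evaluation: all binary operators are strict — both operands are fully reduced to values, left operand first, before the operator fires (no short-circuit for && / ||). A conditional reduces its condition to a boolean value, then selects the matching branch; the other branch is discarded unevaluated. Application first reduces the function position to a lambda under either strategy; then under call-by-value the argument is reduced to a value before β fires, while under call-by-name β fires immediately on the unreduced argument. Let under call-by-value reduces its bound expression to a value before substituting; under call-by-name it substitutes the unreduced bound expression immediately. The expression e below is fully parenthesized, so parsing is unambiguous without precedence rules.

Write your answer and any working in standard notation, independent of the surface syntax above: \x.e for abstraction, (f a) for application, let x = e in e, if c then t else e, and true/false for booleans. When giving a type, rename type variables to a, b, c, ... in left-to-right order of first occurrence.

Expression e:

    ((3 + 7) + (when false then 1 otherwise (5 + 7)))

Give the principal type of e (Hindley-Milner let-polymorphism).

Answer: Int

Derivation:
  unify Int ~ Int
  unify Int ~ Int
  unify Int ~ Int
  unify Bool ~ Bool
  unify Int ~ Int
  unify Int ~ Int
  unify Int ~ Int
  unify Int ~ Int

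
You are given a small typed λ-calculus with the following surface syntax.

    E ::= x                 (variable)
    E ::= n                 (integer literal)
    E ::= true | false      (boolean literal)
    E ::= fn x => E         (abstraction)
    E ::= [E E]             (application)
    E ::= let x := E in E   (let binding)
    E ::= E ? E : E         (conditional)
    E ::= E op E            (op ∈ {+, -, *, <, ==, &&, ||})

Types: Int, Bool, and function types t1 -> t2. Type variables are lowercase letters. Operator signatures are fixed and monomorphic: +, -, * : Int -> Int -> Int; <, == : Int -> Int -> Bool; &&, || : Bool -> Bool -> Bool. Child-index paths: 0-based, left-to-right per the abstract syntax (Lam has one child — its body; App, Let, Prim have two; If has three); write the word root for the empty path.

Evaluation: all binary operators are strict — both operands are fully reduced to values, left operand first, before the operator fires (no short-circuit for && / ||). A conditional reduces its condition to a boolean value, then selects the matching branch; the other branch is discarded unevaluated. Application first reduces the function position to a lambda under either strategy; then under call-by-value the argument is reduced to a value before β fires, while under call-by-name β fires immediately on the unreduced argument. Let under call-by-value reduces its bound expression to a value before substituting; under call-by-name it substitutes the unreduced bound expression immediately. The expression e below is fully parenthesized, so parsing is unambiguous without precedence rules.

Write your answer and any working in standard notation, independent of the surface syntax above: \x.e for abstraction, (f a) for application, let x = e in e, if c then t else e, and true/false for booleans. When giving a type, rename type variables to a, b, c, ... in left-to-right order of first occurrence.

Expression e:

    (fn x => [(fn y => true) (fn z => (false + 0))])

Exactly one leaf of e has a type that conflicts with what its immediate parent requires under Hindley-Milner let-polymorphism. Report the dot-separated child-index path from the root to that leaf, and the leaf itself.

Trace:
\y._ : b -> Bool
  unify Bool ~ Int
  FAIL: mismatch Bool ~ Int

Answer: 0.1.0.0 : false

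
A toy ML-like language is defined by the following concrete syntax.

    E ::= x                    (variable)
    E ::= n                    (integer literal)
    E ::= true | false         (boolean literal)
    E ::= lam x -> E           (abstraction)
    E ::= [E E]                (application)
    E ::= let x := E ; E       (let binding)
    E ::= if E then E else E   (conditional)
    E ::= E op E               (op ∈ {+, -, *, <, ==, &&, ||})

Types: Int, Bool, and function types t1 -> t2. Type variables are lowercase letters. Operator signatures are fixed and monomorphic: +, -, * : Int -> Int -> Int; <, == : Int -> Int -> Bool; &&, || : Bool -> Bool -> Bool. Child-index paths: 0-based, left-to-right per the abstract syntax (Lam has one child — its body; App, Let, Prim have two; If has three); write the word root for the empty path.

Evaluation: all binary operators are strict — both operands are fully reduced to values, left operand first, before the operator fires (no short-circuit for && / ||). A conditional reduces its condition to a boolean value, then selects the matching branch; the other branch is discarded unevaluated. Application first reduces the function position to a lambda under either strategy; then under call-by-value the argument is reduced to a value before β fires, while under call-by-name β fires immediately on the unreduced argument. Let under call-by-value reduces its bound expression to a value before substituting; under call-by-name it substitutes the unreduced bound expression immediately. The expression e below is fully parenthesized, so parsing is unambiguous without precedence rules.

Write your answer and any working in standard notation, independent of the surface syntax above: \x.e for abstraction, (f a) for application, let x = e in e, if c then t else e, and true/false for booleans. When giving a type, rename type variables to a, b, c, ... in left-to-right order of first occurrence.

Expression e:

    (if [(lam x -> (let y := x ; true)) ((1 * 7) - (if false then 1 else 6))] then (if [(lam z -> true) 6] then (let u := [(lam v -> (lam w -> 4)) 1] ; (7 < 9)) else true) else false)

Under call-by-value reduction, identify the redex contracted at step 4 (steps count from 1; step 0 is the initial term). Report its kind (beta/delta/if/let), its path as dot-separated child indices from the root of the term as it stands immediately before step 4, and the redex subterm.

Answer: beta at 0 : ((\x.(let y = x in true)) 1)

Working:
step 0: (if ((\x.(let y = x in true)) ((1 * 7) - (if false then 1 else 6))) then (if ((\z.true) 6) then (let u = ((\v.(\w.4)) 1) in (7 < 9)) else true) else false)
step 1: [delta@0.1.0] (if ((\x.(let y = x in true)) (7 - (if false then 1 else 6))) then (if ((\z.true) 6) then (let u = ((\v.(\w.4)) 1) in (7 < 9)) else true) else false)
step 2: [if@0.1.1] (if ((\x.(let y = x in true)) (7 - 6)) then (if ((\z.true) 6) then (let u = ((\v.(\w.4)) 1) in (7 < 9)) else true) else false)
step 3: [delta@0.1] (if ((\x.(let y = x in true)) 1) then (if ((\z.true) 6) then (let u = ((\v.(\w.4)) 1) in (7 < 9)) else true) else false)
step 4: [beta@0] (if (let y = 1 in true) then (if ((\z.true) 6) then (let u = ((\v.(\w.4)) 1) in (7 < 9)) else true) else false)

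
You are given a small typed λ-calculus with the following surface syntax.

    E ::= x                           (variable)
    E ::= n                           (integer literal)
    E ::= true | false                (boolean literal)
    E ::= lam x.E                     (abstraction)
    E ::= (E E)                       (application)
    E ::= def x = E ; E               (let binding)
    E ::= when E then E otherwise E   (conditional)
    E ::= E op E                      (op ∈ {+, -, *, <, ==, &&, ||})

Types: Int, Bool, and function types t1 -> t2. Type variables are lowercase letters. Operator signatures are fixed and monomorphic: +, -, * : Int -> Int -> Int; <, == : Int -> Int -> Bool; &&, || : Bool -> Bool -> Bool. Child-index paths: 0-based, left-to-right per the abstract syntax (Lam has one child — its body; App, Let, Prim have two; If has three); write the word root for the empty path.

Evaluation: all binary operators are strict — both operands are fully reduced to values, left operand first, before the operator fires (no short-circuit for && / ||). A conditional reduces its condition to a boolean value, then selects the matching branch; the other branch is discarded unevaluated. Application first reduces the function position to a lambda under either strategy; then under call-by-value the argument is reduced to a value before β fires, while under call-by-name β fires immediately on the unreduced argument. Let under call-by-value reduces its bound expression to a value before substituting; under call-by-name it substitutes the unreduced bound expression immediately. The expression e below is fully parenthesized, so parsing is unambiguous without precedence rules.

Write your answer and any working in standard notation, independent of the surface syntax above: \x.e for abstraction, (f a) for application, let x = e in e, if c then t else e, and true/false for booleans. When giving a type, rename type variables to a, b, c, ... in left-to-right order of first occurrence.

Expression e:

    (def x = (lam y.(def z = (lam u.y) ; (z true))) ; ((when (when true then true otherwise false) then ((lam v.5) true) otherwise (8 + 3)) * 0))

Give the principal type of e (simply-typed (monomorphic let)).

Working:
y : a
\u._ : b -> a
let z : b -> a
z : b -> a
  unify b -> a ~ Bool -> c
  unify b ~ Bool
  unify a ~ c
_ _ : c
\y._ : c -> c
let x : c -> c
  unify Bool ~ Bool
  unify Bool ~ Bool
  unify Bool ~ Bool
\v._ : d -> Int
  unify d -> Int ~ Bool -> e
  unify d ~ Bool
  unify Int ~ e
_ _ : Int
  unify Int ~ Int
  unify Int ~ Int
  unify Int ~ Int
  unify Int ~ Int
  unify Int ~ Int

Answer: Int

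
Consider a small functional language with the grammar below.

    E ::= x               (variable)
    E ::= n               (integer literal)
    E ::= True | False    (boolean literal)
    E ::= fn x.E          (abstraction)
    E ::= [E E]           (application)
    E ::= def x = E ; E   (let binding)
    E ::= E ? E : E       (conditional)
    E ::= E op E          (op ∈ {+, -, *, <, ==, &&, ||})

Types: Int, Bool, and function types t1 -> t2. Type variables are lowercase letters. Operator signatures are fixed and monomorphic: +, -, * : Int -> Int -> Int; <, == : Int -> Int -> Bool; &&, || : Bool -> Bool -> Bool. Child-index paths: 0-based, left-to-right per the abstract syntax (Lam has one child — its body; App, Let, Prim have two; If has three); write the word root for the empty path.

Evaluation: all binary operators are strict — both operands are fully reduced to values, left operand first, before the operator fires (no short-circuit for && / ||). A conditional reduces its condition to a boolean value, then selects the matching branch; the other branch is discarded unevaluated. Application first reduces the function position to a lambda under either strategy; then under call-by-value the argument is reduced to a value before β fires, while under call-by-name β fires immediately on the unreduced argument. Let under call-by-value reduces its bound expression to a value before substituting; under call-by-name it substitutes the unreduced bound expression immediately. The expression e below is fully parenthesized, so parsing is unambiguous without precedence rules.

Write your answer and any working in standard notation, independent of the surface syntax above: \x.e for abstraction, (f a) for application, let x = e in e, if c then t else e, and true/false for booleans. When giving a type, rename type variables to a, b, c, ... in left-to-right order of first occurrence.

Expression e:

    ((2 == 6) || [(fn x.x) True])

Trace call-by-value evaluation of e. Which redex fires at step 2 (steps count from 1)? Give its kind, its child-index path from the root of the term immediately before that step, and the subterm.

Trace:
step 0: ((2 == 6) || ((\x.x) true))
step 1: [delta@0] (false || ((\x.x) true))
step 2: [beta@1] (false || true)

Answer: beta at 1 : ((\x.x) true)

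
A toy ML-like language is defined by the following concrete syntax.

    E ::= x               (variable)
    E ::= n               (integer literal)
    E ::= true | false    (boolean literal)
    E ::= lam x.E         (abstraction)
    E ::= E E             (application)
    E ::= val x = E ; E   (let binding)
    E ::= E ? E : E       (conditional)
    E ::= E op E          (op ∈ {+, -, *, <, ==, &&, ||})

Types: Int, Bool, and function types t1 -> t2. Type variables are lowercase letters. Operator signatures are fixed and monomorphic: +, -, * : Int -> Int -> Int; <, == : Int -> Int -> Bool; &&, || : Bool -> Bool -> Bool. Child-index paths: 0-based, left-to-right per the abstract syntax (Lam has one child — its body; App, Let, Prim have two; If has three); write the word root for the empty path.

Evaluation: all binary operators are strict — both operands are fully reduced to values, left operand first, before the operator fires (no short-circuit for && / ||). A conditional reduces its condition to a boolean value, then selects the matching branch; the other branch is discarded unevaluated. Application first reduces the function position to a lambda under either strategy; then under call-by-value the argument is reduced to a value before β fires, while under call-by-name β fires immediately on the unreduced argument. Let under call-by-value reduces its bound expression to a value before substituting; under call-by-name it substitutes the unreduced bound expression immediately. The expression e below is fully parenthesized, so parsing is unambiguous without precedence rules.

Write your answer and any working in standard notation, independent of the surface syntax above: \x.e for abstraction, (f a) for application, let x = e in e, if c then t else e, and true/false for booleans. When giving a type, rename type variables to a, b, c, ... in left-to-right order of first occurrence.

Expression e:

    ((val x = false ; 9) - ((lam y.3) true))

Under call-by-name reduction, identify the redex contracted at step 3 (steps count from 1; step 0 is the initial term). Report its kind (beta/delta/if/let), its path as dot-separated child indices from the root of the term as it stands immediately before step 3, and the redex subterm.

Derivation:
step 0: ((let x = false in 9) - ((\y.3) true))
step 1: [let@0] (9 - ((\y.3) true))
step 2: [beta@1] (9 - 3)
step 3: [delta@root] 6

Answer: delta at root : (9 - 3)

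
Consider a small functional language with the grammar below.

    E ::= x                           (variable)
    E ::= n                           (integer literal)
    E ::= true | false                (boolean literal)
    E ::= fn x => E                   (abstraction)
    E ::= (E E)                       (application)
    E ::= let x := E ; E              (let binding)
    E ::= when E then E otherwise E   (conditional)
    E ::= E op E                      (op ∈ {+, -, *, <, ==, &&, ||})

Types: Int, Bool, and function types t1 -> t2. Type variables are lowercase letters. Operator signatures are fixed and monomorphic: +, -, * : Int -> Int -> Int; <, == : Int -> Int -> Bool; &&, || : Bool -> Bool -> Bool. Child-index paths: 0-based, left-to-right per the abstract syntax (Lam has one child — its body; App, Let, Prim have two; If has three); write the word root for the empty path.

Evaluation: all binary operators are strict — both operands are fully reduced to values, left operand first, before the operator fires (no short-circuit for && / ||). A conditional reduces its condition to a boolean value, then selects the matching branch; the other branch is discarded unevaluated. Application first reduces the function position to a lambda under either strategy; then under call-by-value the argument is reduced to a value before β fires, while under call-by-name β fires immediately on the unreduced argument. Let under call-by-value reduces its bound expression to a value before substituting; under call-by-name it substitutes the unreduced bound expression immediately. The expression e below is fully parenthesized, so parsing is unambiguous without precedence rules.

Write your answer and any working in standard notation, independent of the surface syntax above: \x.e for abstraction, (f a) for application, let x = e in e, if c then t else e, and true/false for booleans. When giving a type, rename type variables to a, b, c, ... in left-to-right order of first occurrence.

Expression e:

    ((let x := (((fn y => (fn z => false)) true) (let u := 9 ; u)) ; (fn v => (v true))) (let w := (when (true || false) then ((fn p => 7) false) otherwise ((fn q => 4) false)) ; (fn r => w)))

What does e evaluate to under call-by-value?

Trace:
step 0: ((let x = (((\y.(\z.false)) true) (let u = 9 in u)) in (\v.(v true))) (let w = (if (true || false) then ((\p.7) false) else ((\q.4) false)) in (\r.w)))
step 1: [beta@0.0.0] ((let x = ((\z.false) (let u = 9 in u)) in (\v.(v true))) (let w = (if (true || false) then ((\p.7) false) else ((\q.4) false)) in (\r.w)))
step 2: [let@0.0.1] ((let x = ((\z.false) 9) in (\v.(v true))) (let w = (if (true || false) then ((\p.7) false) else ((\q.4) false)) in (\r.w)))
step 3: [beta@0.0] ((let x = false in (\v.(v true))) (let w = (if (true || false) then ((\p.7) false) else ((\q.4) false)) in (\r.w)))
step 4: [let@0] ((\v.(v true)) (let w = (if (true || false) then ((\p.7) false) else ((\q.4) false)) in (\r.w)))
step 5: [delta@1.0.0] ((\v.(v true)) (let w = (if true then ((\p.7) false) else ((\q.4) false)) in (\r.w)))
step 6: [if@1.0] ((\v.(v true)) (let w = ((\p.7) false) in (\r.w)))
step 7: [beta@1.0] ((\v.(v true)) (let w = 7 in (\r.w)))
step 8: [let@1] ((\v.(v true)) (\r.7))
step 9: [beta@root] ((\r.7) true)
step 10: [beta@root] 7

Answer: 7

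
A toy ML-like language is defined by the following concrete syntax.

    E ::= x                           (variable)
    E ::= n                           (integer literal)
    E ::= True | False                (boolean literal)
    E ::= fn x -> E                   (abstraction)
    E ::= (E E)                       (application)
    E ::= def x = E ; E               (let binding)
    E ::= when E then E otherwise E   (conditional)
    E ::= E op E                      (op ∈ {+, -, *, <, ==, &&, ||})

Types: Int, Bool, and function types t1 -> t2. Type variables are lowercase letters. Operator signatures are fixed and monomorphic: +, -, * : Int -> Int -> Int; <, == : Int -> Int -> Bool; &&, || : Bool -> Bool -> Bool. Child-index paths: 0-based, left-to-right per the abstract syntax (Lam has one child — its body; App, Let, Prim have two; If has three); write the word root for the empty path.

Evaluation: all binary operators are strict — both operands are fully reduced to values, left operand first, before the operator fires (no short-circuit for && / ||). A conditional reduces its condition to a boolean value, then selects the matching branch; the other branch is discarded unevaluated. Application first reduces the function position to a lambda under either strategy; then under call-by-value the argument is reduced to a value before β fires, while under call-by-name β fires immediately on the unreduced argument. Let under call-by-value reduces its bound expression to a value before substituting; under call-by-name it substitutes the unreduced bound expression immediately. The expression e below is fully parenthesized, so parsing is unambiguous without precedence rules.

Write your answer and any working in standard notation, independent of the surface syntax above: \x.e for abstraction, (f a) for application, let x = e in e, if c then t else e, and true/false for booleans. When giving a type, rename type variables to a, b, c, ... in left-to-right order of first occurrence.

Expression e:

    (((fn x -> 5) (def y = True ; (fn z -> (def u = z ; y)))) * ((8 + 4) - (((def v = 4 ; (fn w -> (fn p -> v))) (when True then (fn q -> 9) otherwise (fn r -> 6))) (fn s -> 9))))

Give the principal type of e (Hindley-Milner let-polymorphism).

Answer: Int

Derivation:
\x._ : a -> Int
let y : Bool
z : b
let u : b
y : Bool
\z._ : b -> Bool
  unify a -> Int ~ (b -> Bool) -> c
  unify a ~ b -> Bool
  unify Int ~ c
_ _ : Int
  unify Int ~ Int
  unify Int ~ Int
  unify Int ~ Int
  unify Int ~ Int
let v : Int
v : Int
\p._ : e -> Int
\w._ : d -> e -> Int
  unify Bool ~ Bool
\q._ : f -> Int
\r._ : g -> Int
  unify f -> Int ~ g -> Int
  unify f ~ g
  unify Int ~ Int
  unify d -> e -> Int ~ (g -> Int) -> h
  unify d ~ g -> Int
  unify e -> Int ~ h
_ _ : e -> Int
\s._ : i -> Int
  unify e -> Int ~ (i -> Int) -> j
  unify e ~ i -> Int
  unify Int ~ j
_ _ : Int
  unify Int ~ Int
  unify Int ~ Int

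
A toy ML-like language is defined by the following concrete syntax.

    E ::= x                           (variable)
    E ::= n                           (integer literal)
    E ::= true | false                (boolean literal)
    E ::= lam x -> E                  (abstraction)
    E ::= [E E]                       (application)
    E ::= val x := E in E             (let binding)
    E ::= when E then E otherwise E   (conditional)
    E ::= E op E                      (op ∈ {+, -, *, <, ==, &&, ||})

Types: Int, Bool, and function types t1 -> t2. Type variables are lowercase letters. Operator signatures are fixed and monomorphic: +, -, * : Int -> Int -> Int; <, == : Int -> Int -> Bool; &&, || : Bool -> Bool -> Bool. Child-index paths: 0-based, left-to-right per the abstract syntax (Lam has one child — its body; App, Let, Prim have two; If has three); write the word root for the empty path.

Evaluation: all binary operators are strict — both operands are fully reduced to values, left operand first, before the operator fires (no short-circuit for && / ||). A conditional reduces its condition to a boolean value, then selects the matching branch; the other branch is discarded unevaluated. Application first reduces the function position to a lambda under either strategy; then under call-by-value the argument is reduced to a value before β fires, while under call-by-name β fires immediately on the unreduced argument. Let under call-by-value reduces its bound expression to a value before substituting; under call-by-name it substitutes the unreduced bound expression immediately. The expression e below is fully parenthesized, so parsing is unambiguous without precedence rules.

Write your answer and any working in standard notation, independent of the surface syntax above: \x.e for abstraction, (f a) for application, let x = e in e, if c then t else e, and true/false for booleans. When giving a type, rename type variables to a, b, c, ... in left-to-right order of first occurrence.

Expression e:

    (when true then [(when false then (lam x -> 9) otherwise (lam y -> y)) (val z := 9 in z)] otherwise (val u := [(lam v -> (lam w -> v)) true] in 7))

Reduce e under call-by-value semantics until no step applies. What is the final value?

Answer: 9

Trace:
step 0: (if true then ((if false then (\x.9) else (\y.y)) (let z = 9 in z)) else (let u = ((\v.(\w.v)) true) in 7))
step 1: [if@root] ((if false then (\x.9) else (\y.y)) (let z = 9 in z))
step 2: [if@0] ((\y.y) (let z = 9 in z))
step 3: [let@1] ((\y.y) 9)
step 4: [beta@root] 9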